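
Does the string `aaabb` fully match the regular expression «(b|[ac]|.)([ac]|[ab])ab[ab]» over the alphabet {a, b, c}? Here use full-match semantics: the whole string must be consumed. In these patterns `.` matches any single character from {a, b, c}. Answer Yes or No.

Yes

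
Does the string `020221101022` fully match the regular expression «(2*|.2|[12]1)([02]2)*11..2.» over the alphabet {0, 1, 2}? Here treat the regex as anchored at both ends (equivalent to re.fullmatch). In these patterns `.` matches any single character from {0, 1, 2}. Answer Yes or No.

No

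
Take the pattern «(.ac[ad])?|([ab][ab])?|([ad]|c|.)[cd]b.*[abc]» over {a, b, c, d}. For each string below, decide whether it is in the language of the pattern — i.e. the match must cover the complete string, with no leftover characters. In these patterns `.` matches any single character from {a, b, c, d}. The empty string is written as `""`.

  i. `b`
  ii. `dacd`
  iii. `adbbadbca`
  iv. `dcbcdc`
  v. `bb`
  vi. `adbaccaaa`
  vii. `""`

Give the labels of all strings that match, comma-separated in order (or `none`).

ii, iii, iv, v, vi, vii

i. `b` → no match
ii. `dacd` → match
iii. `adbbadbca` → match
iv. `dcbcdc` → match
v. `bb` → match
vi. `adbaccaaa` → match
vii. `""` → match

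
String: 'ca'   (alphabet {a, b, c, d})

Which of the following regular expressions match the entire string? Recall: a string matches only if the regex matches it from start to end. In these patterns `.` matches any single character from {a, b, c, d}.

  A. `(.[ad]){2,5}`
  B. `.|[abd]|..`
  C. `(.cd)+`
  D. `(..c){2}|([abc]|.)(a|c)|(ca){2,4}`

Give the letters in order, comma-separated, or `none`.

A → no match
B → match
C → no match — must end with 'cd'
D → match

B, D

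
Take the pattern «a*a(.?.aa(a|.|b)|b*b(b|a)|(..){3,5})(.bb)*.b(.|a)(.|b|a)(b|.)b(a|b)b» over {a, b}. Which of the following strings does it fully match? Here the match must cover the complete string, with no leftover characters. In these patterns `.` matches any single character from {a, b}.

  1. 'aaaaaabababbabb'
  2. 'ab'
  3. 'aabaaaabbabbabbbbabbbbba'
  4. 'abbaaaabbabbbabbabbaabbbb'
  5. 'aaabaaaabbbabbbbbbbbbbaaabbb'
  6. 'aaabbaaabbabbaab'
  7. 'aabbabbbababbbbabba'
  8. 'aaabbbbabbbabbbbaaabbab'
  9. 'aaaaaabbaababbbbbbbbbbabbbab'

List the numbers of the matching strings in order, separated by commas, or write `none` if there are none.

1 → no match
2 → no match
3 → no match — must end with 'b'
4 → no match
5 → match
6 → no match
7 → no match — must end with 'b'
8 → no match
9 → match

5, 9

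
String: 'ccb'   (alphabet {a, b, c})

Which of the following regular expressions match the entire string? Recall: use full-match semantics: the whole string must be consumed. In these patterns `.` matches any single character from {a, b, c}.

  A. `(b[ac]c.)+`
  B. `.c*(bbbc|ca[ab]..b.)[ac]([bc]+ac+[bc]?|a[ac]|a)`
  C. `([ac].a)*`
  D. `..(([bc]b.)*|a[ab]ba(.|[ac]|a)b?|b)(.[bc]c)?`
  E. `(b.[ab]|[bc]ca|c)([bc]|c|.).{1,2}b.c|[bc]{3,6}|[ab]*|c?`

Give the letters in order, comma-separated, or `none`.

D, E

A → no match — must start with 'b'
B → no match
C → no match
D → match
E → match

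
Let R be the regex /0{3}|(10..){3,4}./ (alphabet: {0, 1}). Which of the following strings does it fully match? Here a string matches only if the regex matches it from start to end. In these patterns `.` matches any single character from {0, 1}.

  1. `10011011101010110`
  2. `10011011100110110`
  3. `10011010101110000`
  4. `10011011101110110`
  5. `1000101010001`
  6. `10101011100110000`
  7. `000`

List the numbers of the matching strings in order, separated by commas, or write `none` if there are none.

1, 2, 3, 4, 5, 6, 7

1 → match
2 → match
3 → match
4 → match
5 → match
6 → match
7 → match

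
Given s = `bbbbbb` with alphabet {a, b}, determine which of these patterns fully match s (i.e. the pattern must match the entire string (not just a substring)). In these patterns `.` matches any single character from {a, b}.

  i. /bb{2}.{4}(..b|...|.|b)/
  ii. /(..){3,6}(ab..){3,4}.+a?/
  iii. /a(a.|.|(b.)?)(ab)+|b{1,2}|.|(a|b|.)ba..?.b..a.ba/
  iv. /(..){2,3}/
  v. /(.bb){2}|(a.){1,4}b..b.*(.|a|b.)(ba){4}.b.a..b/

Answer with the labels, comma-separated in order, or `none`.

iv, v

i → no match
ii → no match
iii → no match
iv → match
v → match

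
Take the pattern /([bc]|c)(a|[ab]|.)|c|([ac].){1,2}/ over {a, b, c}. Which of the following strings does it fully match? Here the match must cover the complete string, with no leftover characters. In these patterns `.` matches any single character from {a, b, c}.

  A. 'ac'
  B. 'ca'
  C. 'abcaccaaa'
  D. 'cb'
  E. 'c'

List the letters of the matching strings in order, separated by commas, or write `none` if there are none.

A → match
B → match
C → no match
D → match
E → match

A, B, D, E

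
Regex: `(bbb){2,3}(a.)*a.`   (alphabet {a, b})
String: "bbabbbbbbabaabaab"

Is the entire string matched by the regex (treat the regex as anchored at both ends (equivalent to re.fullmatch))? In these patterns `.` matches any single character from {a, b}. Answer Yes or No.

Every match must start with "bbb", but "bbabbbbbbabaabaab" does not.

No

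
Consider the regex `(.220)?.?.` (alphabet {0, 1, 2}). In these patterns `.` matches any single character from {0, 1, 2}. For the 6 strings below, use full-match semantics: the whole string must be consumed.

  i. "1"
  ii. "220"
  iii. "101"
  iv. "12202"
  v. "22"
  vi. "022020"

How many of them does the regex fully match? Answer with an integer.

4

i. "1" → match
ii. "220" → no match
iii. "101" → no match
iv. "12202" → match
v. "22" → match
vi. "022020" → match
Total matched: 4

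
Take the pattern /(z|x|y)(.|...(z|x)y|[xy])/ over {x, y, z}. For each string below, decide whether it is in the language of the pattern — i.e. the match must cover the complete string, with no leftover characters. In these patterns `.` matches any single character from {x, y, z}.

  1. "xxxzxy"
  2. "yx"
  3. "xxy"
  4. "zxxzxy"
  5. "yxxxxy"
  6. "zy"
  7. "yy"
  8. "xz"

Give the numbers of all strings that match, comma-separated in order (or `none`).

1 → match
2 → match
3 → no match
4 → match
5 → match
6 → match
7 → match
8 → match

1, 2, 4, 5, 6, 7, 8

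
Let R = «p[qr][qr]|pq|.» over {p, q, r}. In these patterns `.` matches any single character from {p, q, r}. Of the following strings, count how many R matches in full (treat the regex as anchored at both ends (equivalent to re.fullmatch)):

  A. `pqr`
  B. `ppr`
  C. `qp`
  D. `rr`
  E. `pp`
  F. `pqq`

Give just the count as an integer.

A. `pqr` → match
B. `ppr` → no match
C. `qp` → no match
D. `rr` → no match
E. `pp` → no match
F. `pqq` → match
Total matched: 2

2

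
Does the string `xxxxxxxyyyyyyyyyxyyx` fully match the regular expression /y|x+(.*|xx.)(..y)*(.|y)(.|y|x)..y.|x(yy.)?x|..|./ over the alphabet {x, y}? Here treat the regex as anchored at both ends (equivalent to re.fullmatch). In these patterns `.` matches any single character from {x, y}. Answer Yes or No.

Yes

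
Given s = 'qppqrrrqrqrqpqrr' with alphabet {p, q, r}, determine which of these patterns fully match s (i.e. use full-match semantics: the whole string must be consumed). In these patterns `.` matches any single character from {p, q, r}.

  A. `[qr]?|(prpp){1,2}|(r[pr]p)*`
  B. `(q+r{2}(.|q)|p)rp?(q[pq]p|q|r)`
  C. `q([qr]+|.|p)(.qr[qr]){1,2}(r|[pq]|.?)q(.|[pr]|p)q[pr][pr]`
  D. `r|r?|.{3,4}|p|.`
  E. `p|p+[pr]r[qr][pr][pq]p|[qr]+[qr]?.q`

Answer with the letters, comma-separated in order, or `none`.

C

A → no match
B → no match
C → match
D → no match
E → no match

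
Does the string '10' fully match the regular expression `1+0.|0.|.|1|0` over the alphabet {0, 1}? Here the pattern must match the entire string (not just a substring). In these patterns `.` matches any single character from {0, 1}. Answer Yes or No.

No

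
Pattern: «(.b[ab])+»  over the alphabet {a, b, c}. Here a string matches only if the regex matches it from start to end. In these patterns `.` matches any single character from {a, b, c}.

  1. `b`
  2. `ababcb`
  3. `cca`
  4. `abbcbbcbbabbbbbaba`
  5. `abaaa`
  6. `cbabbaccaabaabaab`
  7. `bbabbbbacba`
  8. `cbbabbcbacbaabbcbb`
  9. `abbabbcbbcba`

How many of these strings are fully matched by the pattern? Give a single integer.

3

1 → no match
2 → no match
3 → no match
4 → match
5 → no match
6 → no match
7 → no match
8 → match
9 → match
Total matched: 3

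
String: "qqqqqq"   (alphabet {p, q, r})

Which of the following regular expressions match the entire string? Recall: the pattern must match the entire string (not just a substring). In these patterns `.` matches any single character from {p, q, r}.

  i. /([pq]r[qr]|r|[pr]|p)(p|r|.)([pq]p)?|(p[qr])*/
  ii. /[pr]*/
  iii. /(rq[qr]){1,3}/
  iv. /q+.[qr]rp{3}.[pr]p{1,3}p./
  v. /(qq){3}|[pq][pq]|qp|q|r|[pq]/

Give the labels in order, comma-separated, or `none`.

v

i → no match
ii → no match
iii → no match — must start with "rq"
iv → no match
v → match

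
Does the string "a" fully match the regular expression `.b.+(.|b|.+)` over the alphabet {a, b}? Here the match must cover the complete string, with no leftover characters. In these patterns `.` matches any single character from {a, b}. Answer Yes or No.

No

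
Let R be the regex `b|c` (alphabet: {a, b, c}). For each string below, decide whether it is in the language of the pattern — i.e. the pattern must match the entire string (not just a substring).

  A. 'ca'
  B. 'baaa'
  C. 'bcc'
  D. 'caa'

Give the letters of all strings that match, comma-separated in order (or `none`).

A → no match
B → no match
C → no match
D → no match

none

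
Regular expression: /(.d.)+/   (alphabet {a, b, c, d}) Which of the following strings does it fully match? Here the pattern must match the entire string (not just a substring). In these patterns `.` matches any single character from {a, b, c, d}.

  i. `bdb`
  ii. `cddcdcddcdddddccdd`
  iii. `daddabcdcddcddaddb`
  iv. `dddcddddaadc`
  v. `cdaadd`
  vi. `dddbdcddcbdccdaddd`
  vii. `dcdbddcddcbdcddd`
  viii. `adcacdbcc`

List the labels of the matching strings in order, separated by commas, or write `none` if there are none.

i, ii, iv, v, vi

i → match
ii → match
iii → no match
iv → match
v → match
vi → match
vii → no match
viii → no match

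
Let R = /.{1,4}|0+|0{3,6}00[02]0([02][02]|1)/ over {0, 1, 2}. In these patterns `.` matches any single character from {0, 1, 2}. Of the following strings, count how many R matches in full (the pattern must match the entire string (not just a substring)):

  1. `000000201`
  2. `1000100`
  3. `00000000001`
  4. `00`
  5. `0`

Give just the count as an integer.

1 → match
2 → no match
3 → match
4 → match
5 → match
Total matched: 4

4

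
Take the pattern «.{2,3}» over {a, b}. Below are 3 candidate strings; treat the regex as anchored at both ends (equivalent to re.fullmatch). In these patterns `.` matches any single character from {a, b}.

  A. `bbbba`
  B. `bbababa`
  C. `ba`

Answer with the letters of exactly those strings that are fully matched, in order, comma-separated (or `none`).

C

A → no match
B → no match
C → match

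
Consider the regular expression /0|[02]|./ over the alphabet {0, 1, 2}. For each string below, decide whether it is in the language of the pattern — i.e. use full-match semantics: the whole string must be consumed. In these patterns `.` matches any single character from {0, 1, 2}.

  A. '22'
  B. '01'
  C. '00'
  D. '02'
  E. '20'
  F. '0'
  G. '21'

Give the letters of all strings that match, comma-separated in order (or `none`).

A → no match
B → no match
C → no match
D → no match
E → no match
F → match
G → no match

F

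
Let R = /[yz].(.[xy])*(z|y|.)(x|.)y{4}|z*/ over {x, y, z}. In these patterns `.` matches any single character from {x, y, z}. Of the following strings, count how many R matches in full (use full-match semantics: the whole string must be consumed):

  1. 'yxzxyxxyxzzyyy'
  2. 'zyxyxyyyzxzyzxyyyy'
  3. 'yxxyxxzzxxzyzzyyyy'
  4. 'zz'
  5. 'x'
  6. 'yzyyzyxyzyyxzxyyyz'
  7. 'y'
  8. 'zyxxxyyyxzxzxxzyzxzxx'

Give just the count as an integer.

2

1 → no match
2 → match
3 → no match
4. 'zz' → match
5. 'x' → no match
6 → no match
7. 'y' → no match
8 → no match
Total matched: 2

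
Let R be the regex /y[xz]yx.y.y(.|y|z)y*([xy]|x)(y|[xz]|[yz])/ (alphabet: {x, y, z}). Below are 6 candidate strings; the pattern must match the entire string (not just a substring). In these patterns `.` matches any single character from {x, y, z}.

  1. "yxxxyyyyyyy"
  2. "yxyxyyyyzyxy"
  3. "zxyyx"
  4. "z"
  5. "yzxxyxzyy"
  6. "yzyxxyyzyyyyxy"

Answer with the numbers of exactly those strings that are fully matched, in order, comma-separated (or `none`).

2

1 → no match
2 → match
3 → no match — must start with "y"
4 → no match — must start with "y"
5 → no match
6 → no match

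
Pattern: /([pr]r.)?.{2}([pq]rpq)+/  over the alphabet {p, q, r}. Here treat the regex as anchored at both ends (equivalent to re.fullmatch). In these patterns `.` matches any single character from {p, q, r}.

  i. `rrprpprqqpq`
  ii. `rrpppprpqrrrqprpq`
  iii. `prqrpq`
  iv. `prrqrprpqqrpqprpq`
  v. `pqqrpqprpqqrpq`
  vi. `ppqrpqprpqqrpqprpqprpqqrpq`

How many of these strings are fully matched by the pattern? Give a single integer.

i. `rrprpprqqpq` → no match — must end with `rpq`
ii → no match
iii. `prqrpq` → match
iv → match
v → match
vi → match
Total matched: 4

4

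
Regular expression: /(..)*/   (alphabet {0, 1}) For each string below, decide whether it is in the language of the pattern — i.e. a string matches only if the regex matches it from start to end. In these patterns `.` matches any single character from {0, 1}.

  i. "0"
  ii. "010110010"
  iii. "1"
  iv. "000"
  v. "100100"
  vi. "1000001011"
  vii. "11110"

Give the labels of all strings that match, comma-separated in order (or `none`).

v, vi

i → no match
ii → no match
iii → no match
iv → no match
v → match
vi → match
vii → no match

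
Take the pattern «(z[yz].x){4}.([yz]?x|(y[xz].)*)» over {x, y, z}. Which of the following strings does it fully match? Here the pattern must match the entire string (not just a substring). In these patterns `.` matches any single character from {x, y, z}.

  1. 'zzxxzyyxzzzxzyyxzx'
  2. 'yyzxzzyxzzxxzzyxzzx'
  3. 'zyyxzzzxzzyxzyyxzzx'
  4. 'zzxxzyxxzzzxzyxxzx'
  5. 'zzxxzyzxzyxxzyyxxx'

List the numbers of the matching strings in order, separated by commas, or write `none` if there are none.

1 → match
2 → no match — must start with 'z'
3 → match
4 → match
5 → match

1, 3, 4, 5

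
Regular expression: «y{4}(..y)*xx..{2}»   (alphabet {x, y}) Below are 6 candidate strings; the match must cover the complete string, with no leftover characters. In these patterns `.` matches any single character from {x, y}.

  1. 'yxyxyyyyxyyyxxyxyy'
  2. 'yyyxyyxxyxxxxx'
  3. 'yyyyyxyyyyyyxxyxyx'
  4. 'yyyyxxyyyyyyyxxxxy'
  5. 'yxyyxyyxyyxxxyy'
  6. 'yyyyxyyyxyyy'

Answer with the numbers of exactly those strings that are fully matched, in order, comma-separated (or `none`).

4

1 → no match
2 → no match
3 → no match
4 → match
5 → no match
6 → no match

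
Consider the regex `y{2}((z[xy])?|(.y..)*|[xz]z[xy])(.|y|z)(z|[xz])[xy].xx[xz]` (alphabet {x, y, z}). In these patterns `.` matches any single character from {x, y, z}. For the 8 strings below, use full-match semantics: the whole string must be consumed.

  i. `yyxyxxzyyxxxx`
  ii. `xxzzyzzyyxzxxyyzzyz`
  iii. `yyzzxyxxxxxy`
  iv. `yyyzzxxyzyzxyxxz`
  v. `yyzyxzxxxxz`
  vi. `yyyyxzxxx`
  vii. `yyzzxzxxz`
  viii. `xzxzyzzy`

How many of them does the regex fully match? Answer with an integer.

2

i → no match
ii → no match — must start with `y`
iii → no match
iv → no match
v → match
vi → no match
vii → match
viii → no match — must start with `y`
Total matched: 2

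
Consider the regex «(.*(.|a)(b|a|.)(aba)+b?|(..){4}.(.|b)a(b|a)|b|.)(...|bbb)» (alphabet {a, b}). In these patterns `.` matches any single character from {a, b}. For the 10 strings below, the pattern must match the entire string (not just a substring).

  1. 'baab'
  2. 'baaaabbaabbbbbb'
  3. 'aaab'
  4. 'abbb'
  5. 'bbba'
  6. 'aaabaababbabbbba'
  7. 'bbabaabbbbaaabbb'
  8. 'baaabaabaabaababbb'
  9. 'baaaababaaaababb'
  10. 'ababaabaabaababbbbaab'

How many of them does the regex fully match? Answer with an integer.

5

1 → match
2 → no match
3 → match
4 → match
5 → match
6 → no match
7 → no match
8 → match
9 → no match
10 → no match
Total matched: 5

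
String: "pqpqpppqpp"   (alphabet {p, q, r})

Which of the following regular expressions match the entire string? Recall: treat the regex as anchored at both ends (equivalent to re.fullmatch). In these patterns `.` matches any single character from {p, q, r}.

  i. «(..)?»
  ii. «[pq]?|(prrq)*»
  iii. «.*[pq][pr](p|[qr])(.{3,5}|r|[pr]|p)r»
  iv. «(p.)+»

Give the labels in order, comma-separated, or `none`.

iv

i → no match
ii → no match
iii → no match — must end with "r"
iv → match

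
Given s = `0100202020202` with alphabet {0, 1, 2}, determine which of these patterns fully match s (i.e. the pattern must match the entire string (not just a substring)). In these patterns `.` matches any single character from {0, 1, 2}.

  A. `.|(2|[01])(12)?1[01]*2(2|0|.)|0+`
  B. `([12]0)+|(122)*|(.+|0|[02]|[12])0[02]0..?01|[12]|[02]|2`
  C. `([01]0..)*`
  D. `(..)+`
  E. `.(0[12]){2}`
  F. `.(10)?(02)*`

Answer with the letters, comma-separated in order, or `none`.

A → no match
B → no match
C → no match
D → no match
E → no match
F → match

F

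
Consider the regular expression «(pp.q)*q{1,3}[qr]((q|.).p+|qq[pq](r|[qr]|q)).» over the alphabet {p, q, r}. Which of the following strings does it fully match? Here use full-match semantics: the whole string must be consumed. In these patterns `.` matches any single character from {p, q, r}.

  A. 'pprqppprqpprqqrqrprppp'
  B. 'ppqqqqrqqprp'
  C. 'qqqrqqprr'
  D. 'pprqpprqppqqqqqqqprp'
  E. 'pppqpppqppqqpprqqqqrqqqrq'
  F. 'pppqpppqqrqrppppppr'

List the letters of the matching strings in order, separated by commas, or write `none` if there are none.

A → no match
B. 'ppqqqqrqqprp' → match
C. 'qqqrqqprr' → match
D → match
E → match
F → match

B, C, D, E, F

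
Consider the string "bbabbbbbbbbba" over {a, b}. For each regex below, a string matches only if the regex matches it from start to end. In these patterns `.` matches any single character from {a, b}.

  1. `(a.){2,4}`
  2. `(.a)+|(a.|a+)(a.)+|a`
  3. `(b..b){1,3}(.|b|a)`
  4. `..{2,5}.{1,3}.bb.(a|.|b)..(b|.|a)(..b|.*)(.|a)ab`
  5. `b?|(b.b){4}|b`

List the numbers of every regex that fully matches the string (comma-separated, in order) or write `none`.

3

1 → no match — must start with "a"
2 → no match
3 → match
4 → no match — must end with "ab"
5 → no match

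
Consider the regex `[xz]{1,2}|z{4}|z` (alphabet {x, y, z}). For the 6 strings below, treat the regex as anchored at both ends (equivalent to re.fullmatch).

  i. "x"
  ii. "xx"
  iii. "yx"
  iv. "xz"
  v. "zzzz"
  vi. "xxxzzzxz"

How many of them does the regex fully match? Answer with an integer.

4

i → match
ii → match
iii → no match
iv → match
v → match
vi → no match
Total matched: 4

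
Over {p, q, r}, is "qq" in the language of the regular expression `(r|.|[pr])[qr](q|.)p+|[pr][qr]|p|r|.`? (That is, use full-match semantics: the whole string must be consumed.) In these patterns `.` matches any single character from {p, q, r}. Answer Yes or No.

No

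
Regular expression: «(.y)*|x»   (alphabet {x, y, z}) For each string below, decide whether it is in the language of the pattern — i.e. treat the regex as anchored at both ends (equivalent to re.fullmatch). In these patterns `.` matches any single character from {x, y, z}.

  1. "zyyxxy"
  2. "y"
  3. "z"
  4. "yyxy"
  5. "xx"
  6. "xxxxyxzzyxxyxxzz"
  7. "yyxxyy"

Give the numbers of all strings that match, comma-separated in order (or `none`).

1 → no match
2 → no match
3 → no match
4 → match
5 → no match
6 → no match
7 → no match

4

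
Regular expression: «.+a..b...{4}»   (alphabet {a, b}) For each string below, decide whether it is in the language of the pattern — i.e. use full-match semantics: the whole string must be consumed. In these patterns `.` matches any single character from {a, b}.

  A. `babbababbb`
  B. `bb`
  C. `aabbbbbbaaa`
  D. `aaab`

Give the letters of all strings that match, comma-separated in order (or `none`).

C

A → no match
B → no match
C → match
D → no match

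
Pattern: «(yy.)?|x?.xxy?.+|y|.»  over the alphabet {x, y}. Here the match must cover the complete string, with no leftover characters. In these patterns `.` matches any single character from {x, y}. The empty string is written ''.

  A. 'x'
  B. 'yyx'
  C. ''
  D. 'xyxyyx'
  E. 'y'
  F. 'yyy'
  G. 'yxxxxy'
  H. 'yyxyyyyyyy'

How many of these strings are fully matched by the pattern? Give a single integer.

6

A. 'x' → match
B. 'yyx' → match
C. '' → match
D. 'xyxyyx' → no match
E. 'y' → match
F. 'yyy' → match
G. 'yxxxxy' → match
H. 'yyxyyyyyyy' → no match
Total matched: 6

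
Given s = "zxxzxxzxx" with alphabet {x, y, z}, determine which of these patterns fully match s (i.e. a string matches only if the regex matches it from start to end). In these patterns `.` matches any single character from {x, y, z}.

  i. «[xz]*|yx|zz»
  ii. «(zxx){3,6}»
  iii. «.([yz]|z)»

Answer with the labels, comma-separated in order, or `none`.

i → match
ii → match
iii → no match

i, ii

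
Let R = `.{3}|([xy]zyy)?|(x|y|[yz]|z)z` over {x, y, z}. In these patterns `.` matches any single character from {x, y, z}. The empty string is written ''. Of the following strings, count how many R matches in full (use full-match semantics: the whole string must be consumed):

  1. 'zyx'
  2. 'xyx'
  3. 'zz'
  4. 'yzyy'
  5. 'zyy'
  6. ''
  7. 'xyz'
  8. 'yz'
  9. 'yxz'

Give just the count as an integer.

9

1 → match
2 → match
3 → match
4 → match
5 → match
6 → match
7 → match
8 → match
9 → match
Total matched: 9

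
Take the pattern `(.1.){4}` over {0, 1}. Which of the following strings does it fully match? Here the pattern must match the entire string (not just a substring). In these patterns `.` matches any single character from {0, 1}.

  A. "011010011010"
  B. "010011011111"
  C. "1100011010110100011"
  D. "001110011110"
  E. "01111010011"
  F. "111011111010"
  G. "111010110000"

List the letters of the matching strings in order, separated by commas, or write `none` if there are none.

A, B, F

A → match
B → match
C → no match
D → no match
E → no match
F → match
G → no match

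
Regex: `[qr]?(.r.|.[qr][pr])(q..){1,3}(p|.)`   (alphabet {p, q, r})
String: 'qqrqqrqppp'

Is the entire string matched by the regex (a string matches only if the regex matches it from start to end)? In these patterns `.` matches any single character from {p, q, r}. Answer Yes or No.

Yes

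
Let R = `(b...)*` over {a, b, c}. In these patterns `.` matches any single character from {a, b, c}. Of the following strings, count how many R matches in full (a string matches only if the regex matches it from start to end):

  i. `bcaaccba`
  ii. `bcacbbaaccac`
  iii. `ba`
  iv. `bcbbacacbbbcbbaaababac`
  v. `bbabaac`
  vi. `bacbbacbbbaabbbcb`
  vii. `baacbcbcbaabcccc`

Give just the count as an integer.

i → no match
ii → no match
iii → no match
iv → no match
v → no match
vi → no match
vii → no match
Total matched: 0

0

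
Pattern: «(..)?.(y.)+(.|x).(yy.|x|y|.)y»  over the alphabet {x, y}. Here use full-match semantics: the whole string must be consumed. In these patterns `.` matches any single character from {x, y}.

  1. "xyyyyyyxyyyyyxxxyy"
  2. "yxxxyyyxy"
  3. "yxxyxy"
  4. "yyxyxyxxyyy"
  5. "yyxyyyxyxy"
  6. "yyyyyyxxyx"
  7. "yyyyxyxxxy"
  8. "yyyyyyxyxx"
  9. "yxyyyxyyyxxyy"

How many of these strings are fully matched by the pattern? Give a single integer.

1 → no match
2. "yxxxyyyxy" → no match
3. "yxxyxy" → no match
4. "yyxyxyxxyyy" → match
5. "yyxyyyxyxy" → no match
6. "yyyyyyxxyx" → no match — must end with "y"
7. "yyyyxyxxxy" → no match
8. "yyyyyyxyxx" → no match — must end with "y"
9 → no match
Total matched: 1

1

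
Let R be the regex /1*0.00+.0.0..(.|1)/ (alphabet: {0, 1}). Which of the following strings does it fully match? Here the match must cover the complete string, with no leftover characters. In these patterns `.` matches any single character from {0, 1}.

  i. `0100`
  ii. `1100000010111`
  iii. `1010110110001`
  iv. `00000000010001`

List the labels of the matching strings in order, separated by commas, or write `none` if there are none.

ii, iv

i → no match
ii → match
iii → no match
iv → match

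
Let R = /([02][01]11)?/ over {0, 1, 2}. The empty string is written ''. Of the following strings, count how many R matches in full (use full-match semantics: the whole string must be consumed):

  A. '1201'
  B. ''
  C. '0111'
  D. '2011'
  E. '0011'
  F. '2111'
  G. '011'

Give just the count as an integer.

A → no match
B → match
C → match
D → match
E → match
F → match
G → no match
Total matched: 5

5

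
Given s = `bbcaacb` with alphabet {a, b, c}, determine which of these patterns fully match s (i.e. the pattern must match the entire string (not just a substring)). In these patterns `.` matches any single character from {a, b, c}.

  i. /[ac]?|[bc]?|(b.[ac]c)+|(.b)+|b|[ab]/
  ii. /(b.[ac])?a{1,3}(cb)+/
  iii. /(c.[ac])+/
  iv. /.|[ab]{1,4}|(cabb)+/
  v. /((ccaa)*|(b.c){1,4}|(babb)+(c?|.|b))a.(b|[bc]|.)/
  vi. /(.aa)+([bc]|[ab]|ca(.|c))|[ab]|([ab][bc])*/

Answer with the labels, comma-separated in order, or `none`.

i → no match
ii → match
iii → no match — must start with `c`
iv → no match
v → no match
vi → no match

ii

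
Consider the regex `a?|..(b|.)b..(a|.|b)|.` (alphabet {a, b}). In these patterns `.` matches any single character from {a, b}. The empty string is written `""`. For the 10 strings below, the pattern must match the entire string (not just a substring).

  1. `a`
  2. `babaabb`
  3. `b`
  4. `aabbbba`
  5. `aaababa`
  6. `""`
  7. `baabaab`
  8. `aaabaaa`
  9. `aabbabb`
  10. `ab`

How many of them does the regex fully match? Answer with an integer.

1 → match
2 → no match
3 → match
4 → match
5 → match
6 → match
7 → match
8 → match
9 → match
10 → no match
Total matched: 8

8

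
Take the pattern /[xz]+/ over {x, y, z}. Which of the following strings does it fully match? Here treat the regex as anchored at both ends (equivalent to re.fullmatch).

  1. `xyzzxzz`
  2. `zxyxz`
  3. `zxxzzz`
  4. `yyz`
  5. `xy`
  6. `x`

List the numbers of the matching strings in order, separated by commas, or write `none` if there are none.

3, 6

1. `xyzzxzz` → no match
2. `zxyxz` → no match
3. `zxxzzz` → match
4. `yyz` → no match
5. `xy` → no match
6. `x` → match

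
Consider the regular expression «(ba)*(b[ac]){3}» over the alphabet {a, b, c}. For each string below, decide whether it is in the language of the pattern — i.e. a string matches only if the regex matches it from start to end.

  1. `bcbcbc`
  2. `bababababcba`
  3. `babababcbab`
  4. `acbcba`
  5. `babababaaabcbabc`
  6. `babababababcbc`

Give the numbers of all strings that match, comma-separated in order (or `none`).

1, 2, 6

1 → match
2 → match
3 → no match
4 → no match
5 → no match
6 → match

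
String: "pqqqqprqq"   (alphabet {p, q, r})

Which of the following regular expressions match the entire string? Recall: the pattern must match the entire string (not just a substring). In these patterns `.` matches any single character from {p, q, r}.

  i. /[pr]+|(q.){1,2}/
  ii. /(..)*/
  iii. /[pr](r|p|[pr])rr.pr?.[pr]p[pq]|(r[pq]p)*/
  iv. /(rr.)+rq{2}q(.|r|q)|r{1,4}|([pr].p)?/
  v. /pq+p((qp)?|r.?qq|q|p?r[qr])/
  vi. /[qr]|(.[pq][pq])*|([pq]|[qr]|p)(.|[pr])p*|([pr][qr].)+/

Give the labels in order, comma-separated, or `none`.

v, vi

i → no match
ii → no match
iii → no match
iv → no match
v → match
vi → match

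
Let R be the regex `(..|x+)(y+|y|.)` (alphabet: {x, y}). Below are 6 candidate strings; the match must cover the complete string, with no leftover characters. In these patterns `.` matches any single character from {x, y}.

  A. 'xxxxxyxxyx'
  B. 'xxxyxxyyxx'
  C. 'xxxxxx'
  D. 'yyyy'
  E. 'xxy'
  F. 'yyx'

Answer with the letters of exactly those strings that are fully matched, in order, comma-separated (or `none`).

C, D, E, F

A → no match
B → no match
C → match
D → match
E → match
F → match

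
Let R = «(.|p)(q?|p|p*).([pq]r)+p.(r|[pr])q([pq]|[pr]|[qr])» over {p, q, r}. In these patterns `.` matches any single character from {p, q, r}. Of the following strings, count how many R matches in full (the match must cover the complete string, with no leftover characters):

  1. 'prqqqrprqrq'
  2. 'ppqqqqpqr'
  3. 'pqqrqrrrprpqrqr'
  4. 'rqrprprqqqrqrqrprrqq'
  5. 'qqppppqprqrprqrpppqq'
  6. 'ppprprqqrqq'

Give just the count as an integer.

1 → no match
2 → no match
3 → no match
4 → no match
5 → no match
6 → no match
Total matched: 0

0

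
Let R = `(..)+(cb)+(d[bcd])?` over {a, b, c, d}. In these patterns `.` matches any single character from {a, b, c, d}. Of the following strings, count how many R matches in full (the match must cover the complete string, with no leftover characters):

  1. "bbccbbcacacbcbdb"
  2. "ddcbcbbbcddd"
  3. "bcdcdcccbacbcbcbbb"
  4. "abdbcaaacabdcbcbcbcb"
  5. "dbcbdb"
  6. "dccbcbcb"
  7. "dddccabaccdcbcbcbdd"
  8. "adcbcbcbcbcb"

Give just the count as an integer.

5

1 → match
2 → no match
3 → no match
4 → match
5 → match
6 → match
7 → no match
8 → match
Total matched: 5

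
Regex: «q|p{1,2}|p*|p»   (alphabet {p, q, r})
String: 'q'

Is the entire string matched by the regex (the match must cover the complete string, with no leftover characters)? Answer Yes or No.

Yes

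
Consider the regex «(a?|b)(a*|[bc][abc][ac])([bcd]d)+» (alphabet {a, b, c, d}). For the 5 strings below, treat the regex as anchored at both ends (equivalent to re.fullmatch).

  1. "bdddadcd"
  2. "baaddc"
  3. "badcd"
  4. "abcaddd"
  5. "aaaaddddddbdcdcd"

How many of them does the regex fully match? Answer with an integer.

1. "bdddadcd" → no match
2. "baaddc" → no match — must end with "d"
3. "badcd" → no match
4. "abcaddd" → no match
5 → match
Total matched: 1

1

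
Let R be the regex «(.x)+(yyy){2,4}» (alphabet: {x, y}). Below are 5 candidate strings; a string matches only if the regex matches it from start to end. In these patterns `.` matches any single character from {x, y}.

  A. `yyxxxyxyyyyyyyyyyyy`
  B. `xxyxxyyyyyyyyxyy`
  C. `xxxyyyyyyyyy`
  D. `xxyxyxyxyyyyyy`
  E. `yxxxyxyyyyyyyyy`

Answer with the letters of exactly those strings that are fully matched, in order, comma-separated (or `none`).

D, E

A → no match
B → no match — must end with `yyy`
C → no match
D → match
E → match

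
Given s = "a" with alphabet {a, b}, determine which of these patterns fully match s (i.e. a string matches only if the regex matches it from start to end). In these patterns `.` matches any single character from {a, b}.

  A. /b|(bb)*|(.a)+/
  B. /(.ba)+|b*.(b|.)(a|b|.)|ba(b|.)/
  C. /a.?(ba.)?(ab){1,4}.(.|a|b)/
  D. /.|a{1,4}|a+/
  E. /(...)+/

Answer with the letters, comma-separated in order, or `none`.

D

A → no match
B → no match
C → no match
D → match
E → no match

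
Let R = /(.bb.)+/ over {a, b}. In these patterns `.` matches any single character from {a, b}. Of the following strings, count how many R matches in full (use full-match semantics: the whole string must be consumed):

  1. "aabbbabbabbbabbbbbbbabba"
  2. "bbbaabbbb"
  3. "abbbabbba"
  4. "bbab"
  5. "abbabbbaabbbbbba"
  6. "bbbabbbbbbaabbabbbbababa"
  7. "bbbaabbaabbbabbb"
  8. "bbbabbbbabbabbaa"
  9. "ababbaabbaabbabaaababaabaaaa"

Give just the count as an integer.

2

1 → no match
2 → no match
3 → no match
4 → no match
5 → match
6 → no match
7 → match
8 → no match
9 → no match
Total matched: 2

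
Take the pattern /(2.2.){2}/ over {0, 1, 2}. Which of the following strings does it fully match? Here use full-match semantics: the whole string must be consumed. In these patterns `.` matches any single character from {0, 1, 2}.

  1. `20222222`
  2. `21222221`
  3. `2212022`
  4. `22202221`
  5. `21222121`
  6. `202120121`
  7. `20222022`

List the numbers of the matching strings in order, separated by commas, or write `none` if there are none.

1, 2, 4, 5, 7

1 → match
2 → match
3 → no match
4 → match
5 → match
6 → no match
7 → match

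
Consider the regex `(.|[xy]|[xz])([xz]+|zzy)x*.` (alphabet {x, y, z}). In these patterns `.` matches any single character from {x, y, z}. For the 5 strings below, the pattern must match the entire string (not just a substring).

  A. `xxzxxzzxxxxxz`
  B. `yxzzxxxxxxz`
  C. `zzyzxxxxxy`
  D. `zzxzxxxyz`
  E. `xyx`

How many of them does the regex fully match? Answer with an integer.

A → match
B. `yxzzxxxxxxz` → match
C. `zzyzxxxxxy` → no match
D. `zzxzxxxyz` → no match
E. `xyx` → no match
Total matched: 2

2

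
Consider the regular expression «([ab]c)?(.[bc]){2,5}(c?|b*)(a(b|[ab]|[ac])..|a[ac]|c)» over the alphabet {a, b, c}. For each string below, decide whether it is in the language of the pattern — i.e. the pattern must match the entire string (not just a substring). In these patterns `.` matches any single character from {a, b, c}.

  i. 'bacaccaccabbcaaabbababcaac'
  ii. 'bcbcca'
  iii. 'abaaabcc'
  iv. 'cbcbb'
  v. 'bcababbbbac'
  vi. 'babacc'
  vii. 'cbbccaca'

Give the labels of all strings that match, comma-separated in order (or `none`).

i → no match
ii → no match
iii → no match
iv → no match
v → match
vi → no match
vii → no match

v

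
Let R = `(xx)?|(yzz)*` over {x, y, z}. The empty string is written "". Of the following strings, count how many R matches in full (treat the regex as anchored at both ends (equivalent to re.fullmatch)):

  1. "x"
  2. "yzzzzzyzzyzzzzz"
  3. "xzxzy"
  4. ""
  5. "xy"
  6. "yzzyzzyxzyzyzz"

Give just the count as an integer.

1

1 → no match
2 → no match
3 → no match
4 → match
5 → no match
6 → no match
Total matched: 1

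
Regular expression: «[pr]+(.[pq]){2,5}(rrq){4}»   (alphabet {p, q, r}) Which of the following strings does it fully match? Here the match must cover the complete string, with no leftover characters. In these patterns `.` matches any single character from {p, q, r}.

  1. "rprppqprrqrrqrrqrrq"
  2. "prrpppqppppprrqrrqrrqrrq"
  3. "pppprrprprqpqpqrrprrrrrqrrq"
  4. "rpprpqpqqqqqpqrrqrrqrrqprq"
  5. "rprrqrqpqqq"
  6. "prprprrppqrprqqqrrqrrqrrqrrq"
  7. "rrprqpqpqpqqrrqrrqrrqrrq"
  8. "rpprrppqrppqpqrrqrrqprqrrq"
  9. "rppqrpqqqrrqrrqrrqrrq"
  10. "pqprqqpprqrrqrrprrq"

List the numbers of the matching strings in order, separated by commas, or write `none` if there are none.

1 → match
2 → match
3 → no match
4 → no match — must end with "rrq"
5 → no match — must end with "rrq"
6 → match
7 → match
8 → no match
9 → no match
10 → no match

1, 2, 6, 7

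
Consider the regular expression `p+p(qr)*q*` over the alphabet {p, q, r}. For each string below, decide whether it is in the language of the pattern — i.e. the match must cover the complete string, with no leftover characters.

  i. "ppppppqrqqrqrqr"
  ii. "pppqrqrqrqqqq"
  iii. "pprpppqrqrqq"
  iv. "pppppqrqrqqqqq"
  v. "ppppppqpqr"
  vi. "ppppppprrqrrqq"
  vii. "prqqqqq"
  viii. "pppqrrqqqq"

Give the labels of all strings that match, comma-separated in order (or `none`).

ii, iv

i → no match
ii → match
iii. "pprpppqrqrqq" → no match
iv → match
v. "ppppppqpqr" → no match
vi → no match
vii. "prqqqqq" → no match
viii. "pppqrrqqqq" → no match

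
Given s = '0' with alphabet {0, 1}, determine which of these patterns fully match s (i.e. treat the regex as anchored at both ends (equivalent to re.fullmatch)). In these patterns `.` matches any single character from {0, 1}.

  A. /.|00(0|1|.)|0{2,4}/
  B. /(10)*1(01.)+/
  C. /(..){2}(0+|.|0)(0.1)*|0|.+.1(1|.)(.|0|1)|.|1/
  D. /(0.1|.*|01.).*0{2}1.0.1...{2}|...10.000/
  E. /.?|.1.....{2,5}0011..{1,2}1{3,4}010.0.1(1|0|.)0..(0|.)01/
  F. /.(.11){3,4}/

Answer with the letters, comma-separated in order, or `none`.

A, C, E

A → match
B → no match
C → match
D → no match
E → match
F → no match — must end with '11'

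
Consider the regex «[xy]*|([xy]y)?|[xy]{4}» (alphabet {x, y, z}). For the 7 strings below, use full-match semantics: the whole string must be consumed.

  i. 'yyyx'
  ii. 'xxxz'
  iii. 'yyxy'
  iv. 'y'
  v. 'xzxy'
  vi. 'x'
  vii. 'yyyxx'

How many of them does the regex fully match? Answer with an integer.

i → match
ii → no match
iii → match
iv → match
v → no match
vi → match
vii → match
Total matched: 5

5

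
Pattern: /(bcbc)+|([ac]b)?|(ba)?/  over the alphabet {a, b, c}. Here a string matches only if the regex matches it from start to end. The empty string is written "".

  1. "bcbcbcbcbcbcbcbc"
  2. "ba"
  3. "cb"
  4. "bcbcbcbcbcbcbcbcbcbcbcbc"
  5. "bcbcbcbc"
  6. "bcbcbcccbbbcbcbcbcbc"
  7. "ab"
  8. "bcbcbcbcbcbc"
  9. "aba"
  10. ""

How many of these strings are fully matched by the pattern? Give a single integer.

1 → match
2. "ba" → match
3. "cb" → match
4 → match
5. "bcbcbcbc" → match
6 → no match
7. "ab" → match
8. "bcbcbcbcbcbc" → match
9. "aba" → no match
10. "" → match
Total matched: 8

8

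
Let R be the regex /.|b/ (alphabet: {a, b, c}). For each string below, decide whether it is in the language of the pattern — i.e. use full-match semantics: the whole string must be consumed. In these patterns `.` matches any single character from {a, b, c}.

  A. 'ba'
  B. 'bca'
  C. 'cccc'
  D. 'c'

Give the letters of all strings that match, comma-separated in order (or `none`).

D

A → no match
B → no match
C → no match
D → match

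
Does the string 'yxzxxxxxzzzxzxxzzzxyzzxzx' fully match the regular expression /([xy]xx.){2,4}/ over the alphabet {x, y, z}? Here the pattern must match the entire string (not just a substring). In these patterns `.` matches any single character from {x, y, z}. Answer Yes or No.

No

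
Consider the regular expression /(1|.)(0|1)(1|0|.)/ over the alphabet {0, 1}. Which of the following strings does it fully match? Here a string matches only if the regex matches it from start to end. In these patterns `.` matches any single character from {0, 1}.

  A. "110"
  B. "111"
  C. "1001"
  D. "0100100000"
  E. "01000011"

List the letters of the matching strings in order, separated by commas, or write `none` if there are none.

A, B

A → match
B → match
C → no match
D → no match
E → no match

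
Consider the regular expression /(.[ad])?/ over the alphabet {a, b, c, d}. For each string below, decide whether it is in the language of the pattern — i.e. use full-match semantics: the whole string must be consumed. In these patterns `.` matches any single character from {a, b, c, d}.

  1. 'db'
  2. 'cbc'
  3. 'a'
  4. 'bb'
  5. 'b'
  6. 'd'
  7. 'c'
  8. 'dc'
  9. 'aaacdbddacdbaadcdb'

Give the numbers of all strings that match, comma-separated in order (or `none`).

1 → no match
2 → no match
3 → no match
4 → no match
5 → no match
6 → no match
7 → no match
8 → no match
9 → no match

none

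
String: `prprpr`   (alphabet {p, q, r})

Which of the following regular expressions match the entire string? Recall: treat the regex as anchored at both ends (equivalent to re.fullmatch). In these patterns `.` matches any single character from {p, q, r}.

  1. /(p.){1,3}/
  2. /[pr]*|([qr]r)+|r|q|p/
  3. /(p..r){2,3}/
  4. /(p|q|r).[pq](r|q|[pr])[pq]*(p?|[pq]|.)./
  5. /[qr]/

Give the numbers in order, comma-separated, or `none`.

1 → match
2 → match
3 → no match
4 → match
5 → no match

1, 2, 4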